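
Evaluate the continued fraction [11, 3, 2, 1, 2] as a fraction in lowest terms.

305/27

Using pₖ = aₖpₖ₋₁ + pₖ₋₂ and qₖ = aₖqₖ₋₁ + qₖ₋₂:
  k=0: a=11, p=11, q=1
  k=1: a=3, p=34, q=3
  k=2: a=2, p=79, q=7
  k=3: a=1, p=113, q=10
  k=4: a=2, p=305, q=27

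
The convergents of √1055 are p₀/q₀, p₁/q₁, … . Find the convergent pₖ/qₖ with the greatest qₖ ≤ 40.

√1055 = [32; 2, 12, 2, 64, …] (period length 4).
Convergents:
  p_0/q_0 = 32/1
  p_1/q_1 = 65/2
  p_2/q_2 = 812/25
  p_3/q_3 = 1689/52
q_2 = 25 ≤ 40 < 52 = q_3, so the answer is 812/25.

812/25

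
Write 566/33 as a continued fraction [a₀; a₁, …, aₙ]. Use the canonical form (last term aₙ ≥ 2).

[17; 6, 1, 1, 2]

566 = 17×33 + 5
33 = 6×5 + 3
5 = 1×3 + 2
3 = 1×2 + 1
2 = 2×1 + 0  (stop)
So 566/33 = [17; 6, 1, 1, 2].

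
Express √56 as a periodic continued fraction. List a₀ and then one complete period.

[7; 2, 14]

a₀ = ⌊√56⌋ = 7.
With m₀=0, d₀=1 and mₖ₊₁ = dₖaₖ − mₖ, dₖ₊₁ = (n − mₖ₊₁²)/dₖ, aₖ₊₁ = ⌊(a₀+mₖ₊₁)/dₖ₊₁⌋:
  k=1: m=7, d=7, a=2
  k=2: m=7, d=1, a=14
d=1 and a=2a₀=14 at k=2, so the next step gives (m, d) = (7, 7) again — its k=1 value — and the period has length 2.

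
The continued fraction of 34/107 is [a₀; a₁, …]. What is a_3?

34 = 0·107 + 34   →  a_0 = 0
107 = 3·34 + 5   →  a_1 = 3
34 = 6·5 + 4   →  a_2 = 6
5 = 1·4 + 1   →  a_3 = 1

1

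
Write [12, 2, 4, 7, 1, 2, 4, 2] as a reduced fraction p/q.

25701/2065

Fold from the inside: start with 2/1.
  4 + 1/2 = 9/2
  2 + 2/9 = 20/9
  1 + 9/20 = 29/20
  7 + 20/29 = 223/29
  4 + 29/223 = 921/223
  2 + 223/921 = 2065/921
  12 + 921/2065 = 25701/2065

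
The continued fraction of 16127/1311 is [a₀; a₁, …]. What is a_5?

16127 = 12·1311 + 395   →  a_0 = 12
1311 = 3·395 + 126   →  a_1 = 3
395 = 3·126 + 17   →  a_2 = 3
126 = 7·17 + 7   →  a_3 = 7
17 = 2·7 + 3   →  a_4 = 2
7 = 2·3 + 1   →  a_5 = 2

2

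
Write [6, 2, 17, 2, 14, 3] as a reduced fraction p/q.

Fold from the inside: start with 3/1.
  14 + 1/3 = 43/3
  2 + 3/43 = 89/43
  17 + 43/89 = 1556/89
  2 + 89/1556 = 3201/1556
  6 + 1556/3201 = 20762/3201

20762/3201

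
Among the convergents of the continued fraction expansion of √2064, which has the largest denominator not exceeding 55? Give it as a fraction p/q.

2317/51

√2064 = [45; 2, 3, 7, 3, 2, 90, …] (period length 6).
Convergents:
  p_0/q_0 = 45/1
  p_1/q_1 = 91/2
  p_2/q_2 = 318/7
  p_3/q_3 = 2317/51
  p_4/q_4 = 7269/160
q_3 = 51 ≤ 55 < 160 = q_4, so the answer is 2317/51.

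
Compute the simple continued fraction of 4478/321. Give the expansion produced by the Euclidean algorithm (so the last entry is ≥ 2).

4478 = 13·321 + 305
321 = 1·305 + 16
305 = 19·16 + 1
16 = 16·1 + 0  (stop)
So 4478/321 = [13; 1, 19, 16].

[13; 1, 19, 16]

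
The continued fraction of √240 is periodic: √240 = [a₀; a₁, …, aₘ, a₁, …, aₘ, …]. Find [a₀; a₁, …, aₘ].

a₀ = ⌊√240⌋ = 15.
With m₀=0, d₀=1 and mₖ₊₁ = dₖaₖ − mₖ, dₖ₊₁ = (n − mₖ₊₁²)/dₖ, aₖ₊₁ = ⌊(a₀+mₖ₊₁)/dₖ₊₁⌋:
  k=1: m=15, d=15, a=2
  k=2: m=15, d=1, a=30
d=1 and a=2a₀=30 at k=2, so the next step gives (m, d) = (15, 15) again — its k=1 value — and the period has length 2.

[15; 2, 30]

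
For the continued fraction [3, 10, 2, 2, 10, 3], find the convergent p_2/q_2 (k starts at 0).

65/21

Using pₖ = aₖpₖ₋₁ + pₖ₋₂, qₖ = aₖqₖ₋₁ + qₖ₋₂ (with p₋₁=1, p₋₂=0, q₋₁=0, q₋₂=1):
  k=0: a=3, p=3, q=1
  k=1: a=10, p=31, q=10
  k=2: a=2, p=65, q=21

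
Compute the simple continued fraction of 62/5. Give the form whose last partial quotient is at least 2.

[12; 2, 2]

62 = 12×5 + 2
5 = 2×2 + 1
2 = 2×1 + 0  (stop)
So 62/5 = [12; 2, 2].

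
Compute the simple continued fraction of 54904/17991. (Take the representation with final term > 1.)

54904 = 3*17991 + 931
17991 = 19*931 + 302
931 = 3*302 + 25
302 = 12*25 + 2
25 = 12*2 + 1
2 = 2*1 + 0  (stop)
So 54904/17991 = [3; 19, 3, 12, 12, 2].

[3; 19, 3, 12, 12, 2]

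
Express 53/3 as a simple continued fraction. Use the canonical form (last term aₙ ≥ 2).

[17; 1, 2]

53 = 17*3 + 2
3 = 1*2 + 1
2 = 2*1 + 0  (stop)
So 53/3 = [17; 1, 2].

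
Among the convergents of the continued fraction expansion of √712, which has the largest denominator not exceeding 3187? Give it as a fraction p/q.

√712 = [26; 1, 2, 6, 2, 1, 52, …] (period length 6).
Convergents:
  p_0/q_0 = 26/1
  p_1/q_1 = 27/1
  p_2/q_2 = 80/3
  p_3/q_3 = 507/19
  p_4/q_4 = 1094/41
  p_5/q_5 = 1601/60
  p_6/q_6 = 84346/3161
  p_7/q_7 = 85947/3221
q_6 = 3161 ≤ 3187 < 3221 = q_7, so the answer is 84346/3161.

84346/3161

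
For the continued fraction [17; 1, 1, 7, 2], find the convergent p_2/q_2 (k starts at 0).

35/2

Using pₖ = aₖpₖ₋₁ + pₖ₋₂, qₖ = aₖqₖ₋₁ + qₖ₋₂ (with p₋₁=1, p₋₂=0, q₋₁=0, q₋₂=1):
  k=0: a=17, p=17, q=1
  k=1: a=1, p=18, q=1
  k=2: a=1, p=35, q=2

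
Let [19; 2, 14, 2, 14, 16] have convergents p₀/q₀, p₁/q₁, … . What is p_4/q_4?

Using pₖ = aₖpₖ₋₁ + pₖ₋₂, qₖ = aₖqₖ₋₁ + qₖ₋₂ (with p₋₁=1, p₋₂=0, q₋₁=0, q₋₂=1):
  k=0: a=19, p=19, q=1
  k=1: a=2, p=39, q=2
  k=2: a=14, p=565, q=29
  k=3: a=2, p=1169, q=60
  k=4: a=14, p=16931, q=869

16931/869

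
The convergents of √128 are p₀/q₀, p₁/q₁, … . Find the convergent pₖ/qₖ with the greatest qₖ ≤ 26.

181/16

√128 = [11; 3, 5, 3, 22, …] (period length 4).
Convergents:
  p_0/q_0 = 11/1
  p_1/q_1 = 34/3
  p_2/q_2 = 181/16
  p_3/q_3 = 577/51
q_2 = 16 ≤ 26 < 51 = q_3, so the answer is 181/16.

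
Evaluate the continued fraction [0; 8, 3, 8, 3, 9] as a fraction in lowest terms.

727/6049

Using pₖ = aₖpₖ₋₁ + pₖ₋₂ and qₖ = aₖqₖ₋₁ + qₖ₋₂:
  k=0: a=0, p=0, q=1
  k=1: a=8, p=1, q=8
  k=2: a=3, p=3, q=25
  k=3: a=8, p=25, q=208
  k=4: a=3, p=78, q=649
  k=5: a=9, p=727, q=6049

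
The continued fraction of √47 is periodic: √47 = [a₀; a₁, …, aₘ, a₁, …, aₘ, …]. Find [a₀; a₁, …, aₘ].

a₀ = ⌊√47⌋ = 6.
With m₀=0, d₀=1 and mₖ₊₁ = dₖaₖ − mₖ, dₖ₊₁ = (n − mₖ₊₁²)/dₖ, aₖ₊₁ = ⌊(a₀+mₖ₊₁)/dₖ₊₁⌋:
  k=1: m=6, d=11, a=1
  k=2: m=5, d=2, a=5
  k=3: m=5, d=11, a=1
  k=4: m=6, d=1, a=12
d=1 and a=2a₀=12 at k=4, so the next step gives (m, d) = (6, 11) again — its k=1 value — and the period has length 4.

[6; 1, 5, 1, 12]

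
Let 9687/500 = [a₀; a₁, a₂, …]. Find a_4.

15

9687 = 19·500 + 187   →  a_0 = 19
500 = 2·187 + 126   →  a_1 = 2
187 = 1·126 + 61   →  a_2 = 1
126 = 2·61 + 4   →  a_3 = 2
61 = 15·4 + 1   →  a_4 = 15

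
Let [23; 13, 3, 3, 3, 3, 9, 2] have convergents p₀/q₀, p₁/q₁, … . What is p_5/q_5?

Using pₖ = aₖpₖ₋₁ + pₖ₋₂, qₖ = aₖqₖ₋₁ + qₖ₋₂ (with p₋₁=1, p₋₂=0, q₋₁=0, q₋₂=1):
  k=0: a=23, p=23, q=1
  k=1: a=13, p=300, q=13
  k=2: a=3, p=923, q=40
  k=3: a=3, p=3069, q=133
  k=4: a=3, p=10130, q=439
  k=5: a=3, p=33459, q=1450

33459/1450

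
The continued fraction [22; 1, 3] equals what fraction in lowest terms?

91/4

Using pₖ = aₖpₖ₋₁ + pₖ₋₂ and qₖ = aₖqₖ₋₁ + qₖ₋₂:
  k=0: a=22, p=22, q=1
  k=1: a=1, p=23, q=1
  k=2: a=3, p=91, q=4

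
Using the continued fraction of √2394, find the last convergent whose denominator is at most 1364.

66396/1357

√2394 = [48; 1, 12, 1, 96, …] (period length 4).
Convergents:
  p_0/q_0 = 48/1
  p_1/q_1 = 49/1
  p_2/q_2 = 636/13
  p_3/q_3 = 685/14
  p_4/q_4 = 66396/1357
  p_5/q_5 = 67081/1371
q_4 = 1357 ≤ 1364 < 1371 = q_5, so the answer is 66396/1357.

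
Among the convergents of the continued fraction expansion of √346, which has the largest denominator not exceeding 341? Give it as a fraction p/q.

3497/188

√346 = [18; 1, 1, 1, 1, 36, …] (period length 5).
Convergents:
  p_0/q_0 = 18/1
  p_1/q_1 = 19/1
  p_2/q_2 = 37/2
  p_3/q_3 = 56/3
  p_4/q_4 = 93/5
  p_5/q_5 = 3404/183
  p_6/q_6 = 3497/188
  p_7/q_7 = 6901/371
q_6 = 188 ≤ 341 < 371 = q_7, so the answer is 3497/188.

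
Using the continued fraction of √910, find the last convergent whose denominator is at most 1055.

10890/361

√910 = [30; 6, 60, …] (period length 2).
Convergents:
  p_0/q_0 = 30/1
  p_1/q_1 = 181/6
  p_2/q_2 = 10890/361
  p_3/q_3 = 65521/2172
q_2 = 361 ≤ 1055 < 2172 = q_3, so the answer is 10890/361.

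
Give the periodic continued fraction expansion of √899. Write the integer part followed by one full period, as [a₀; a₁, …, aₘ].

[29; 1, 58]

a₀ = ⌊√899⌋ = 29.
With m₀=0, d₀=1 and mₖ₊₁ = dₖaₖ − mₖ, dₖ₊₁ = (n − mₖ₊₁²)/dₖ, aₖ₊₁ = ⌊(a₀+mₖ₊₁)/dₖ₊₁⌋:
  k=1: m=29, d=58, a=1
  k=2: m=29, d=1, a=58
d=1 and a=2a₀=58 at k=2, so the next step gives (m, d) = (29, 58) again — its k=1 value — and the period has length 2.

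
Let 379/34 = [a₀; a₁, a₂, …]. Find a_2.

1

379 = 11·34 + 5   →  a_0 = 11
34 = 6·5 + 4   →  a_1 = 6
5 = 1·4 + 1   →  a_2 = 1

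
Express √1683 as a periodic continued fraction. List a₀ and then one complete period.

a₀ = ⌊√1683⌋ = 41.
With m₀=0, d₀=1 and mₖ₊₁ = dₖaₖ − mₖ, dₖ₊₁ = (n − mₖ₊₁²)/dₖ, aₖ₊₁ = ⌊(a₀+mₖ₊₁)/dₖ₊₁⌋:
  k=1: m=41, d=2, a=41
  k=2: m=41, d=1, a=82
d=1 and a=2a₀=82 at k=2, so the next step gives (m, d) = (41, 2) again — its k=1 value — and the period has length 2.

[41; 41, 82]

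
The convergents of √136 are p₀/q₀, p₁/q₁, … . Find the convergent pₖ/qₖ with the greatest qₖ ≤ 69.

793/68

√136 = [11; 1, 1, 1, 22, …] (period length 4).
Convergents:
  p_0/q_0 = 11/1
  p_1/q_1 = 12/1
  p_2/q_2 = 23/2
  p_3/q_3 = 35/3
  p_4/q_4 = 793/68
  p_5/q_5 = 828/71
q_4 = 68 ≤ 69 < 71 = q_5, so the answer is 793/68.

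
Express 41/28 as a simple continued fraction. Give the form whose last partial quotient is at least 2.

[1; 2, 6, 2]

41 = 1·28 + 13
28 = 2·13 + 2
13 = 6·2 + 1
2 = 2·1 + 0  (stop)
So 41/28 = [1; 2, 6, 2].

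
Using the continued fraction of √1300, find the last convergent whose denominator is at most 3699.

46764/1297

√1300 = [36; 18, 72, …] (period length 2).
Convergents:
  p_0/q_0 = 36/1
  p_1/q_1 = 649/18
  p_2/q_2 = 46764/1297
  p_3/q_3 = 842401/23364
q_2 = 1297 ≤ 3699 < 23364 = q_3, so the answer is 46764/1297.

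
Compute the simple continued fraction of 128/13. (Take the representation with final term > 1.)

128 = 9·13 + 11
13 = 1·11 + 2
11 = 5·2 + 1
2 = 2·1 + 0  (stop)
So 128/13 = [9; 1, 5, 2].

[9; 1, 5, 2]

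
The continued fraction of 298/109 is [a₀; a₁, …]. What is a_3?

1

298 = 2·109 + 80   →  a_0 = 2
109 = 1·80 + 29   →  a_1 = 1
80 = 2·29 + 22   →  a_2 = 2
29 = 1·22 + 7   →  a_3 = 1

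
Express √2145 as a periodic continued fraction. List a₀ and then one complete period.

[46; 3, 5, 2, 5, 3, 92]

a₀ = ⌊√2145⌋ = 46.
With m₀=0, d₀=1 and mₖ₊₁ = dₖaₖ − mₖ, dₖ₊₁ = (n − mₖ₊₁²)/dₖ, aₖ₊₁ = ⌊(a₀+mₖ₊₁)/dₖ₊₁⌋:
  k=1: m=46, d=29, a=3
  k=2: m=41, d=16, a=5
  k=3: m=39, d=39, a=2
  k=4: m=39, d=16, a=5
  k=5: m=41, d=29, a=3
  k=6: m=46, d=1, a=92
d=1 and a=2a₀=92 at k=6, so the next step gives (m, d) = (46, 29) again — its k=1 value — and the period has length 6.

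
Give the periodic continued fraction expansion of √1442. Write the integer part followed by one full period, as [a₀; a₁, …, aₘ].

a₀ = ⌊√1442⌋ = 37.
With m₀=0, d₀=1 and mₖ₊₁ = dₖaₖ − mₖ, dₖ₊₁ = (n − mₖ₊₁²)/dₖ, aₖ₊₁ = ⌊(a₀+mₖ₊₁)/dₖ₊₁⌋:
  k=1: m=37, d=73, a=1
  k=2: m=36, d=2, a=36
  k=3: m=36, d=73, a=1
  k=4: m=37, d=1, a=74
d=1 and a=2a₀=74 at k=4, so the next step gives (m, d) = (37, 73) again — its k=1 value — and the period has length 4.

[37; 1, 36, 1, 74]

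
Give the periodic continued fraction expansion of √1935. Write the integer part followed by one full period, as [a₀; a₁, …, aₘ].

[43; 1, 86]

a₀ = ⌊√1935⌋ = 43.
With m₀=0, d₀=1 and mₖ₊₁ = dₖaₖ − mₖ, dₖ₊₁ = (n − mₖ₊₁²)/dₖ, aₖ₊₁ = ⌊(a₀+mₖ₊₁)/dₖ₊₁⌋:
  k=1: m=43, d=86, a=1
  k=2: m=43, d=1, a=86
d=1 and a=2a₀=86 at k=2, so the next step gives (m, d) = (43, 86) again — its k=1 value — and the period has length 2.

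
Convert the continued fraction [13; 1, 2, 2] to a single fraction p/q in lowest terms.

Fold from the inside: start with 2/1.
  2 + 1/2 = 5/2
  1 + 2/5 = 7/5
  13 + 5/7 = 96/7

96/7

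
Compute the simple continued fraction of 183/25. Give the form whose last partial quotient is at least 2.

183 = 7·25 + 8
25 = 3·8 + 1
8 = 8·1 + 0  (stop)
So 183/25 = [7; 3, 8].

[7; 3, 8]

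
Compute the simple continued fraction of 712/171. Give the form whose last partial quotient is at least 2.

[4; 6, 9, 3]

712 = 4*171 + 28
171 = 6*28 + 3
28 = 9*3 + 1
3 = 3*1 + 0  (stop)
So 712/171 = [4; 6, 9, 3].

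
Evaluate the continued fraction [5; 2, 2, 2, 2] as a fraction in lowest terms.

Using pₖ = aₖpₖ₋₁ + pₖ₋₂ and qₖ = aₖqₖ₋₁ + qₖ₋₂:
  k=0: a=5, p=5, q=1
  k=1: a=2, p=11, q=2
  k=2: a=2, p=27, q=5
  k=3: a=2, p=65, q=12
  k=4: a=2, p=157, q=29

157/29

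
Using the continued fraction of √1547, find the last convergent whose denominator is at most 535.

√1547 = [39; 3, 78, …] (period length 2).
Convergents:
  p_0/q_0 = 39/1
  p_1/q_1 = 118/3
  p_2/q_2 = 9243/235
  p_3/q_3 = 27847/708
q_2 = 235 ≤ 535 < 708 = q_3, so the answer is 9243/235.

9243/235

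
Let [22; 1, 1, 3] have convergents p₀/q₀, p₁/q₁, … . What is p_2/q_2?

45/2

Using pₖ = aₖpₖ₋₁ + pₖ₋₂, qₖ = aₖqₖ₋₁ + qₖ₋₂ (with p₋₁=1, p₋₂=0, q₋₁=0, q₋₂=1):
  k=0: a=22, p=22, q=1
  k=1: a=1, p=23, q=1
  k=2: a=1, p=45, q=2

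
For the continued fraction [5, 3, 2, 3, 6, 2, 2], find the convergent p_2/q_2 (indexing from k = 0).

Using pₖ = aₖpₖ₋₁ + pₖ₋₂, qₖ = aₖqₖ₋₁ + qₖ₋₂ (with p₋₁=1, p₋₂=0, q₋₁=0, q₋₂=1):
  k=0: a=5, p=5, q=1
  k=1: a=3, p=16, q=3
  k=2: a=2, p=37, q=7

37/7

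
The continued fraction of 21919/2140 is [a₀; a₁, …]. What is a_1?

21919 = 10·2140 + 519   →  a_0 = 10
2140 = 4·519 + 64   →  a_1 = 4

4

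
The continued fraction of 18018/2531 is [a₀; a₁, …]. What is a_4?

4

18018 = 7·2531 + 301   →  a_0 = 7
2531 = 8·301 + 123   →  a_1 = 8
301 = 2·123 + 55   →  a_2 = 2
123 = 2·55 + 13   →  a_3 = 2
55 = 4·13 + 3   →  a_4 = 4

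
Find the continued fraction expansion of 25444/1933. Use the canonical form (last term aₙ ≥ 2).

[13; 6, 7, 3, 14]

25444 = 13·1933 + 315
1933 = 6·315 + 43
315 = 7·43 + 14
43 = 3·14 + 1
14 = 14·1 + 0  (stop)
So 25444/1933 = [13; 6, 7, 3, 14].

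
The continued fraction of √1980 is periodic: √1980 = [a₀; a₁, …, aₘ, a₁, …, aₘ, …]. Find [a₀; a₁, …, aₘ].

[44; 2, 88]

a₀ = ⌊√1980⌋ = 44.
With m₀=0, d₀=1 and mₖ₊₁ = dₖaₖ − mₖ, dₖ₊₁ = (n − mₖ₊₁²)/dₖ, aₖ₊₁ = ⌊(a₀+mₖ₊₁)/dₖ₊₁⌋:
  k=1: m=44, d=44, a=2
  k=2: m=44, d=1, a=88
d=1 and a=2a₀=88 at k=2, so the next step gives (m, d) = (44, 44) again — its k=1 value — and the period has length 2.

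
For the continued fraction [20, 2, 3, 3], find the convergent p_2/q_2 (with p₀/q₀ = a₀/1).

Using pₖ = aₖpₖ₋₁ + pₖ₋₂, qₖ = aₖqₖ₋₁ + qₖ₋₂ (with p₋₁=1, p₋₂=0, q₋₁=0, q₋₂=1):
  k=0: a=20, p=20, q=1
  k=1: a=2, p=41, q=2
  k=2: a=3, p=143, q=7

143/7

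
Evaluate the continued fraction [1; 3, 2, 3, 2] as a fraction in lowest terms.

Using pₖ = aₖpₖ₋₁ + pₖ₋₂ and qₖ = aₖqₖ₋₁ + qₖ₋₂:
  k=0: a=1, p=1, q=1
  k=1: a=3, p=4, q=3
  k=2: a=2, p=9, q=7
  k=3: a=3, p=31, q=24
  k=4: a=2, p=71, q=55

71/55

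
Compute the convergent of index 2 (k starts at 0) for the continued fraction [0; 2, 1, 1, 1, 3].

Using pₖ = aₖpₖ₋₁ + pₖ₋₂, qₖ = aₖqₖ₋₁ + qₖ₋₂ (with p₋₁=1, p₋₂=0, q₋₁=0, q₋₂=1):
  k=0: a=0, p=0, q=1
  k=1: a=2, p=1, q=2
  k=2: a=1, p=1, q=3

1/3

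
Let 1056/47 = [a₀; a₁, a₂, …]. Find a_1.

2

1056 = 22·47 + 22   →  a_0 = 22
47 = 2·22 + 3   →  a_1 = 2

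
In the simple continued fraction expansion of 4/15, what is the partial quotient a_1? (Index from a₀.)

3

4 = 0·15 + 4   →  a_0 = 0
15 = 3·4 + 3   →  a_1 = 3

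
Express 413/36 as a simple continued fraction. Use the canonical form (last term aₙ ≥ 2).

413 = 11·36 + 17
36 = 2·17 + 2
17 = 8·2 + 1
2 = 2·1 + 0  (stop)
So 413/36 = [11; 2, 8, 2].

[11; 2, 8, 2]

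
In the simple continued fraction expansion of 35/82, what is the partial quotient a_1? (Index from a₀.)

35 = 0·82 + 35   →  a_0 = 0
82 = 2·35 + 12   →  a_1 = 2

2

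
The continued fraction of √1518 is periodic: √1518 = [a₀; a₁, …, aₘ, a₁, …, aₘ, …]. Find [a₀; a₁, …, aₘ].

[38; 1, 24, 1, 76]

a₀ = ⌊√1518⌋ = 38.
With m₀=0, d₀=1 and mₖ₊₁ = dₖaₖ − mₖ, dₖ₊₁ = (n − mₖ₊₁²)/dₖ, aₖ₊₁ = ⌊(a₀+mₖ₊₁)/dₖ₊₁⌋:
  k=1: m=38, d=74, a=1
  k=2: m=36, d=3, a=24
  k=3: m=36, d=74, a=1
  k=4: m=38, d=1, a=76
d=1 and a=2a₀=76 at k=4, so the next step gives (m, d) = (38, 74) again — its k=1 value — and the period has length 4.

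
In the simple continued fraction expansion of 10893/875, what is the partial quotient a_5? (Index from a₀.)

2

10893 = 12·875 + 393   →  a_0 = 12
875 = 2·393 + 89   →  a_1 = 2
393 = 4·89 + 37   →  a_2 = 4
89 = 2·37 + 15   →  a_3 = 2
37 = 2·15 + 7   →  a_4 = 2
15 = 2·7 + 1   →  a_5 = 2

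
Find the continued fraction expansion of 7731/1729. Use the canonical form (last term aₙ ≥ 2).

7731 = 4*1729 + 815
1729 = 2*815 + 99
815 = 8*99 + 23
99 = 4*23 + 7
23 = 3*7 + 2
7 = 3*2 + 1
2 = 2*1 + 0  (stop)
So 7731/1729 = [4; 2, 8, 4, 3, 3, 2].

[4; 2, 8, 4, 3, 3, 2]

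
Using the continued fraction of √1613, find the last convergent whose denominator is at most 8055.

119121/2966

√1613 = [40; 6, 6, 80, …] (period length 3).
Convergents:
  p_0/q_0 = 40/1
  p_1/q_1 = 241/6
  p_2/q_2 = 1486/37
  p_3/q_3 = 119121/2966
  p_4/q_4 = 716212/17833
q_3 = 2966 ≤ 8055 < 17833 = q_4, so the answer is 119121/2966.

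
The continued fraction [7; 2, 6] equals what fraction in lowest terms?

Fold from the inside: start with 6/1.
  2 + 1/6 = 13/6
  7 + 6/13 = 97/13

97/13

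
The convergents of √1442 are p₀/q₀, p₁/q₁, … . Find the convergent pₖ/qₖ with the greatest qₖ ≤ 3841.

109630/2887

√1442 = [37; 1, 36, 1, 74, …] (period length 4).
Convergents:
  p_0/q_0 = 37/1
  p_1/q_1 = 38/1
  p_2/q_2 = 1405/37
  p_3/q_3 = 1443/38
  p_4/q_4 = 108187/2849
  p_5/q_5 = 109630/2887
  p_6/q_6 = 4054867/106781
q_5 = 2887 ≤ 3841 < 106781 = q_6, so the answer is 109630/2887.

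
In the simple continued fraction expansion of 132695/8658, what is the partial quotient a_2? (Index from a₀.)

15

132695 = 15·8658 + 2825   →  a_0 = 15
8658 = 3·2825 + 183   →  a_1 = 3
2825 = 15·183 + 80   →  a_2 = 15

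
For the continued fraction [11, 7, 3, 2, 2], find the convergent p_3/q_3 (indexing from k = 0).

568/51

Using pₖ = aₖpₖ₋₁ + pₖ₋₂, qₖ = aₖqₖ₋₁ + qₖ₋₂ (with p₋₁=1, p₋₂=0, q₋₁=0, q₋₂=1):
  k=0: a=11, p=11, q=1
  k=1: a=7, p=78, q=7
  k=2: a=3, p=245, q=22
  k=3: a=2, p=568, q=51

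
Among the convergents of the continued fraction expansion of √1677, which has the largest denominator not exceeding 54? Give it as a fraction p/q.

1679/41

√1677 = [40; 1, 19, 2, 19, 1, 80, …] (period length 6).
Convergents:
  p_0/q_0 = 40/1
  p_1/q_1 = 41/1
  p_2/q_2 = 819/20
  p_3/q_3 = 1679/41
  p_4/q_4 = 32720/799
q_3 = 41 ≤ 54 < 799 = q_4, so the answer is 1679/41.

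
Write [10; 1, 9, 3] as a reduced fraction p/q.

Using pₖ = aₖpₖ₋₁ + pₖ₋₂ and qₖ = aₖqₖ₋₁ + qₖ₋₂:
  k=0: a=10, p=10, q=1
  k=1: a=1, p=11, q=1
  k=2: a=9, p=109, q=10
  k=3: a=3, p=338, q=31

338/31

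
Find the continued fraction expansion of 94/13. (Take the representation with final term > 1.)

[7; 4, 3]

94 = 7·13 + 3
13 = 4·3 + 1
3 = 3·1 + 0  (stop)
So 94/13 = [7; 4, 3].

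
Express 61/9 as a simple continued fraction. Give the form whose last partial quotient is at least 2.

[6; 1, 3, 2]

61 = 6·9 + 7
9 = 1·7 + 2
7 = 3·2 + 1
2 = 2·1 + 0  (stop)
So 61/9 = [6; 1, 3, 2].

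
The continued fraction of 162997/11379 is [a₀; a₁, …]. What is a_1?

3

162997 = 14·11379 + 3691   →  a_0 = 14
11379 = 3·3691 + 306   →  a_1 = 3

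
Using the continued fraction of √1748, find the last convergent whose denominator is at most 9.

209/5

√1748 = [41; 1, 4, 4, 4, 1, 82, …] (period length 6).
Convergents:
  p_0/q_0 = 41/1
  p_1/q_1 = 42/1
  p_2/q_2 = 209/5
  p_3/q_3 = 878/21
q_2 = 5 ≤ 9 < 21 = q_3, so the answer is 209/5.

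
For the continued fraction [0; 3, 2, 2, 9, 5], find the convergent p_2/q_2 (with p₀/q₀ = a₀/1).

Using pₖ = aₖpₖ₋₁ + pₖ₋₂, qₖ = aₖqₖ₋₁ + qₖ₋₂ (with p₋₁=1, p₋₂=0, q₋₁=0, q₋₂=1):
  k=0: a=0, p=0, q=1
  k=1: a=3, p=1, q=3
  k=2: a=2, p=2, q=7

2/7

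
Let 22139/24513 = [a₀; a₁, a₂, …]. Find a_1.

22139 = 0·24513 + 22139   →  a_0 = 0
24513 = 1·22139 + 2374   →  a_1 = 1

1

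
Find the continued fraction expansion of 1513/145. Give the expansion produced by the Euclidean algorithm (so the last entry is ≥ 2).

1513 = 10*145 + 63
145 = 2*63 + 19
63 = 3*19 + 6
19 = 3*6 + 1
6 = 6*1 + 0  (stop)
So 1513/145 = [10; 2, 3, 3, 6].

[10; 2, 3, 3, 6]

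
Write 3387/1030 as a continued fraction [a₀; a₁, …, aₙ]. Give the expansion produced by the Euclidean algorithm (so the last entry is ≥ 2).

[3; 3, 2, 7, 3, 6]

3387 = 3*1030 + 297
1030 = 3*297 + 139
297 = 2*139 + 19
139 = 7*19 + 6
19 = 3*6 + 1
6 = 6*1 + 0  (stop)
So 3387/1030 = [3; 3, 2, 7, 3, 6].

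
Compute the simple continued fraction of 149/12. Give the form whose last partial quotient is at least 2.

149 = 12*12 + 5
12 = 2*5 + 2
5 = 2*2 + 1
2 = 2*1 + 0  (stop)
So 149/12 = [12; 2, 2, 2].

[12; 2, 2, 2]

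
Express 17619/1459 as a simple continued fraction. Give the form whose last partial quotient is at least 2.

[12; 13, 6, 1, 15]

17619 = 12·1459 + 111
1459 = 13·111 + 16
111 = 6·16 + 15
16 = 1·15 + 1
15 = 15·1 + 0  (stop)
So 17619/1459 = [12; 13, 6, 1, 15].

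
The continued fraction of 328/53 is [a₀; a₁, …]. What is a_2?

3

328 = 6·53 + 10   →  a_0 = 6
53 = 5·10 + 3   →  a_1 = 5
10 = 3·3 + 1   →  a_2 = 3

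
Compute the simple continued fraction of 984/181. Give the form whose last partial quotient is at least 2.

984 = 5·181 + 79
181 = 2·79 + 23
79 = 3·23 + 10
23 = 2·10 + 3
10 = 3·3 + 1
3 = 3·1 + 0  (stop)
So 984/181 = [5; 2, 3, 2, 3, 3].

[5; 2, 3, 2, 3, 3]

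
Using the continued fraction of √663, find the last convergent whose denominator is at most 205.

5227/203

√663 = [25; 1, 2, 1, 50, …] (period length 4).
Convergents:
  p_0/q_0 = 25/1
  p_1/q_1 = 26/1
  p_2/q_2 = 77/3
  p_3/q_3 = 103/4
  p_4/q_4 = 5227/203
  p_5/q_5 = 5330/207
q_4 = 203 ≤ 205 < 207 = q_5, so the answer is 5227/203.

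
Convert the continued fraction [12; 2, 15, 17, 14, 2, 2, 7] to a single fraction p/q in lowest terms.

3534251/283104

Fold from the inside: start with 7/1.
  2 + 1/7 = 15/7
  2 + 7/15 = 37/15
  14 + 15/37 = 533/37
  17 + 37/533 = 9098/533
  15 + 533/9098 = 137003/9098
  2 + 9098/137003 = 283104/137003
  12 + 137003/283104 = 3534251/283104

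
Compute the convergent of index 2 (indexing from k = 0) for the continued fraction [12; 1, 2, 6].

38/3

Using pₖ = aₖpₖ₋₁ + pₖ₋₂, qₖ = aₖqₖ₋₁ + qₖ₋₂ (with p₋₁=1, p₋₂=0, q₋₁=0, q₋₂=1):
  k=0: a=12, p=12, q=1
  k=1: a=1, p=13, q=1
  k=2: a=2, p=38, q=3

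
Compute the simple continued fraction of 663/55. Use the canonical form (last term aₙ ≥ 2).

663 = 12*55 + 3
55 = 18*3 + 1
3 = 3*1 + 0  (stop)
So 663/55 = [12; 18, 3].

[12; 18, 3]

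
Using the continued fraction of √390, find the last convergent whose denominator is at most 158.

3061/155

√390 = [19; 1, 2, 1, 38, …] (period length 4).
Convergents:
  p_0/q_0 = 19/1
  p_1/q_1 = 20/1
  p_2/q_2 = 59/3
  p_3/q_3 = 79/4
  p_4/q_4 = 3061/155
  p_5/q_5 = 3140/159
q_4 = 155 ≤ 158 < 159 = q_5, so the answer is 3061/155.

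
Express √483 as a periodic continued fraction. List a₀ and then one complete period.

a₀ = ⌊√483⌋ = 21.

[21; 1, 42]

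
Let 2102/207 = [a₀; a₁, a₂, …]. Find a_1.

2102 = 10·207 + 32   →  a_0 = 10
207 = 6·32 + 15   →  a_1 = 6

6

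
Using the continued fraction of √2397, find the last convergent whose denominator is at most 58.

√2397 = [48; 1, 23, 2, 23, 1, 96, …] (period length 6).
Convergents:
  p_0/q_0 = 48/1
  p_1/q_1 = 49/1
  p_2/q_2 = 1175/24
  p_3/q_3 = 2399/49
  p_4/q_4 = 56352/1151
q_3 = 49 ≤ 58 < 1151 = q_4, so the answer is 2399/49.

2399/49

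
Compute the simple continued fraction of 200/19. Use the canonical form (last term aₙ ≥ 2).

200 = 10·19 + 10
19 = 1·10 + 9
10 = 1·9 + 1
9 = 9·1 + 0  (stop)
So 200/19 = [10; 1, 1, 9].

[10; 1, 1, 9]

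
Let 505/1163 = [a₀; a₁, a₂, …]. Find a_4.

505 = 0·1163 + 505   →  a_0 = 0
1163 = 2·505 + 153   →  a_1 = 2
505 = 3·153 + 46   →  a_2 = 3
153 = 3·46 + 15   →  a_3 = 3
46 = 3·15 + 1   →  a_4 = 3

3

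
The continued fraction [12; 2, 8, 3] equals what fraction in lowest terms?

Using pₖ = aₖpₖ₋₁ + pₖ₋₂ and qₖ = aₖqₖ₋₁ + qₖ₋₂:
  k=0: a=12, p=12, q=1
  k=1: a=2, p=25, q=2
  k=2: a=8, p=212, q=17
  k=3: a=3, p=661, q=53

661/53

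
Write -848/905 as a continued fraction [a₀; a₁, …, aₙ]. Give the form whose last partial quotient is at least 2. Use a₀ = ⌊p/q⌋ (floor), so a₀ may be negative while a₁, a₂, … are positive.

-848 = -1·905 + 57
905 = 15·57 + 50
57 = 1·50 + 7
50 = 7·7 + 1
7 = 7·1 + 0  (stop)
So -848/905 = [-1; 15, 1, 7, 7].

[-1; 15, 1, 7, 7]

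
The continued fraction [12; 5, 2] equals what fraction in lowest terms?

Fold from the inside: start with 2/1.
  5 + 1/2 = 11/2
  12 + 2/11 = 134/11

134/11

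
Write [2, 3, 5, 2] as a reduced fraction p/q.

Using pₖ = aₖpₖ₋₁ + pₖ₋₂ and qₖ = aₖqₖ₋₁ + qₖ₋₂:
  k=0: a=2, p=2, q=1
  k=1: a=3, p=7, q=3
  k=2: a=5, p=37, q=16
  k=3: a=2, p=81, q=35

81/35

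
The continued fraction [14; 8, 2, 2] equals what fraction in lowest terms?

Using pₖ = aₖpₖ₋₁ + pₖ₋₂ and qₖ = aₖqₖ₋₁ + qₖ₋₂:
  k=0: a=14, p=14, q=1
  k=1: a=8, p=113, q=8
  k=2: a=2, p=240, q=17
  k=3: a=2, p=593, q=42

593/42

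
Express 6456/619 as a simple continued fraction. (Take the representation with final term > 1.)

[10; 2, 3, 17, 2, 2]

6456 = 10*619 + 266
619 = 2*266 + 87
266 = 3*87 + 5
87 = 17*5 + 2
5 = 2*2 + 1
2 = 2*1 + 0  (stop)
So 6456/619 = [10; 2, 3, 17, 2, 2].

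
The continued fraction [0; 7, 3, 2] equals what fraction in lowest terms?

Using pₖ = aₖpₖ₋₁ + pₖ₋₂ and qₖ = aₖqₖ₋₁ + qₖ₋₂:
  k=0: a=0, p=0, q=1
  k=1: a=7, p=1, q=7
  k=2: a=3, p=3, q=22
  k=3: a=2, p=7, q=51

7/51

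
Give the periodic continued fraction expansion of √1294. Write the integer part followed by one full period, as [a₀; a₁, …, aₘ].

[35; 1, 34, 1, 70]

a₀ = ⌊√1294⌋ = 35.
With m₀=0, d₀=1 and mₖ₊₁ = dₖaₖ − mₖ, dₖ₊₁ = (n − mₖ₊₁²)/dₖ, aₖ₊₁ = ⌊(a₀+mₖ₊₁)/dₖ₊₁⌋:
  k=1: m=35, d=69, a=1
  k=2: m=34, d=2, a=34
  k=3: m=34, d=69, a=1
  k=4: m=35, d=1, a=70
d=1 and a=2a₀=70 at k=4, so the next step gives (m, d) = (35, 69) again — its k=1 value — and the period has length 4.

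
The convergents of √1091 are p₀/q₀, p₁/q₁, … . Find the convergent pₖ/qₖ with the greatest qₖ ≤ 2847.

√1091 = [33; 33, 66, …] (period length 2).
Convergents:
  p_0/q_0 = 33/1
  p_1/q_1 = 1090/33
  p_2/q_2 = 71973/2179
  p_3/q_3 = 2376199/71940
q_2 = 2179 ≤ 2847 < 71940 = q_3, so the answer is 71973/2179.

71973/2179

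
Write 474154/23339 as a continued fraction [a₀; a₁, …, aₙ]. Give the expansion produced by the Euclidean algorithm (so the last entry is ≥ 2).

[20; 3, 6, 16, 1, 9, 3, 2]

474154 = 20·23339 + 7374
23339 = 3·7374 + 1217
7374 = 6·1217 + 72
1217 = 16·72 + 65
72 = 1·65 + 7
65 = 9·7 + 2
7 = 3·2 + 1
2 = 2·1 + 0  (stop)
So 474154/23339 = [20; 3, 6, 16, 1, 9, 3, 2].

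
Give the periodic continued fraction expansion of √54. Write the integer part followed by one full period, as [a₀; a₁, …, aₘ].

[7; 2, 1, 6, 1, 2, 14]

a₀ = ⌊√54⌋ = 7.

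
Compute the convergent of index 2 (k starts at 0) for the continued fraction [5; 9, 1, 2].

51/10

Using pₖ = aₖpₖ₋₁ + pₖ₋₂, qₖ = aₖqₖ₋₁ + qₖ₋₂ (with p₋₁=1, p₋₂=0, q₋₁=0, q₋₂=1):
  k=0: a=5, p=5, q=1
  k=1: a=9, p=46, q=9
  k=2: a=1, p=51, q=10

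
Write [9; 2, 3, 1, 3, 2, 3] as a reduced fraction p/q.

Using pₖ = aₖpₖ₋₁ + pₖ₋₂ and qₖ = aₖqₖ₋₁ + qₖ₋₂:
  k=0: a=9, p=9, q=1
  k=1: a=2, p=19, q=2
  k=2: a=3, p=66, q=7
  k=3: a=1, p=85, q=9
  k=4: a=3, p=321, q=34
  k=5: a=2, p=727, q=77
  k=6: a=3, p=2502, q=265

2502/265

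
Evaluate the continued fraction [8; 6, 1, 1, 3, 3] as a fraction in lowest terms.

Using pₖ = aₖpₖ₋₁ + pₖ₋₂ and qₖ = aₖqₖ₋₁ + qₖ₋₂:
  k=0: a=8, p=8, q=1
  k=1: a=6, p=49, q=6
  k=2: a=1, p=57, q=7
  k=3: a=1, p=106, q=13
  k=4: a=3, p=375, q=46
  k=5: a=3, p=1231, q=151

1231/151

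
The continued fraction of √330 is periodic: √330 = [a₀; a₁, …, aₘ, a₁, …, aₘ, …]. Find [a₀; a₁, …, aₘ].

[18; 6, 36]

a₀ = ⌊√330⌋ = 18.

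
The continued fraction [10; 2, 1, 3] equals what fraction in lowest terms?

Using pₖ = aₖpₖ₋₁ + pₖ₋₂ and qₖ = aₖqₖ₋₁ + qₖ₋₂:
  k=0: a=10, p=10, q=1
  k=1: a=2, p=21, q=2
  k=2: a=1, p=31, q=3
  k=3: a=3, p=114, q=11

114/11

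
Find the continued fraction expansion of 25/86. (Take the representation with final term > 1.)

25 = 0×86 + 25
86 = 3×25 + 11
25 = 2×11 + 3
11 = 3×3 + 2
3 = 1×2 + 1
2 = 2×1 + 0  (stop)
So 25/86 = [0; 3, 2, 3, 1, 2].

[0; 3, 2, 3, 1, 2]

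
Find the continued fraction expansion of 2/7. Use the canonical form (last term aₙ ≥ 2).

[0; 3, 2]

2 = 0·7 + 2
7 = 3·2 + 1
2 = 2·1 + 0  (stop)
So 2/7 = [0; 3, 2].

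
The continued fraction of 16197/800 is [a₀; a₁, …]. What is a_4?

16197 = 20·800 + 197   →  a_0 = 20
800 = 4·197 + 12   →  a_1 = 4
197 = 16·12 + 5   →  a_2 = 16
12 = 2·5 + 2   →  a_3 = 2
5 = 2·2 + 1   →  a_4 = 2

2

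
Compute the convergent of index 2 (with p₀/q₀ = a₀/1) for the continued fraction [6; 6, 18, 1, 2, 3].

Using pₖ = aₖpₖ₋₁ + pₖ₋₂, qₖ = aₖqₖ₋₁ + qₖ₋₂ (with p₋₁=1, p₋₂=0, q₋₁=0, q₋₂=1):
  k=0: a=6, p=6, q=1
  k=1: a=6, p=37, q=6
  k=2: a=18, p=672, q=109

672/109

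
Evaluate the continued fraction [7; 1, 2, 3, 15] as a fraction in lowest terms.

Fold from the inside: start with 15/1.
  3 + 1/15 = 46/15
  2 + 15/46 = 107/46
  1 + 46/107 = 153/107
  7 + 107/153 = 1178/153

1178/153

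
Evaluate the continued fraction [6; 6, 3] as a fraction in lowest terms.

117/19

Using pₖ = aₖpₖ₋₁ + pₖ₋₂ and qₖ = aₖqₖ₋₁ + qₖ₋₂:
  k=0: a=6, p=6, q=1
  k=1: a=6, p=37, q=6
  k=2: a=3, p=117, q=19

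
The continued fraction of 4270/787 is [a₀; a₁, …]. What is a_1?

2

4270 = 5·787 + 335   →  a_0 = 5
787 = 2·335 + 117   →  a_1 = 2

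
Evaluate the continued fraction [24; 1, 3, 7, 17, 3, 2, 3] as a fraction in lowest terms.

Fold from the inside: start with 3/1.
  2 + 1/3 = 7/3
  3 + 3/7 = 24/7
  17 + 7/24 = 415/24
  7 + 24/415 = 2929/415
  3 + 415/2929 = 9202/2929
  1 + 2929/9202 = 12131/9202
  24 + 9202/12131 = 300346/12131

300346/12131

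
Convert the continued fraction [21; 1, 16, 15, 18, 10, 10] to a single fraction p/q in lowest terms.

Using pₖ = aₖpₖ₋₁ + pₖ₋₂ and qₖ = aₖqₖ₋₁ + qₖ₋₂:
  k=0: a=21, p=21, q=1
  k=1: a=1, p=22, q=1
  k=2: a=16, p=373, q=17
  k=3: a=15, p=5617, q=256
  k=4: a=18, p=101479, q=4625
  k=5: a=10, p=1020407, q=46506
  k=6: a=10, p=10305549, q=469685

10305549/469685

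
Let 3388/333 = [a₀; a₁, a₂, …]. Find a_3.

3388 = 10·333 + 58   →  a_0 = 10
333 = 5·58 + 43   →  a_1 = 5
58 = 1·43 + 15   →  a_2 = 1
43 = 2·15 + 13   →  a_3 = 2

2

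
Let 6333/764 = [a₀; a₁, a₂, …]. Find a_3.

6333 = 8·764 + 221   →  a_0 = 8
764 = 3·221 + 101   →  a_1 = 3
221 = 2·101 + 19   →  a_2 = 2
101 = 5·19 + 6   →  a_3 = 5

5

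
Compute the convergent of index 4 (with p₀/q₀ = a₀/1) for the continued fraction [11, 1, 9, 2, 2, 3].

Using pₖ = aₖpₖ₋₁ + pₖ₋₂, qₖ = aₖqₖ₋₁ + qₖ₋₂ (with p₋₁=1, p₋₂=0, q₋₁=0, q₋₂=1):
  k=0: a=11, p=11, q=1
  k=1: a=1, p=12, q=1
  k=2: a=9, p=119, q=10
  k=3: a=2, p=250, q=21
  k=4: a=2, p=619, q=52

619/52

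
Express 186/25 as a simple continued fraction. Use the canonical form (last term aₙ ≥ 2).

186 = 7*25 + 11
25 = 2*11 + 3
11 = 3*3 + 2
3 = 1*2 + 1
2 = 2*1 + 0  (stop)
So 186/25 = [7; 2, 3, 1, 2].

[7; 2, 3, 1, 2]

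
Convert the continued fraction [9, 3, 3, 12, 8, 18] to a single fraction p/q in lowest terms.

167554/18015

Fold from the inside: start with 18/1.
  8 + 1/18 = 145/18
  12 + 18/145 = 1758/145
  3 + 145/1758 = 5419/1758
  3 + 1758/5419 = 18015/5419
  9 + 5419/18015 = 167554/18015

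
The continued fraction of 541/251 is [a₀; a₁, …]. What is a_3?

3

541 = 2·251 + 39   →  a_0 = 2
251 = 6·39 + 17   →  a_1 = 6
39 = 2·17 + 5   →  a_2 = 2
17 = 3·5 + 2   →  a_3 = 3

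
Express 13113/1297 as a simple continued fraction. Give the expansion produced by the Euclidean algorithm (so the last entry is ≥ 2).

[10; 9, 14, 3, 3]

13113 = 10·1297 + 143
1297 = 9·143 + 10
143 = 14·10 + 3
10 = 3·3 + 1
3 = 3·1 + 0  (stop)
So 13113/1297 = [10; 9, 14, 3, 3].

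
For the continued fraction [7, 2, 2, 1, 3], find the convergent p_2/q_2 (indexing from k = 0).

37/5

Using pₖ = aₖpₖ₋₁ + pₖ₋₂, qₖ = aₖqₖ₋₁ + qₖ₋₂ (with p₋₁=1, p₋₂=0, q₋₁=0, q₋₂=1):
  k=0: a=7, p=7, q=1
  k=1: a=2, p=15, q=2
  k=2: a=2, p=37, q=5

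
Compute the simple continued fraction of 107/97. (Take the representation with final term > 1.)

107 = 1·97 + 10
97 = 9·10 + 7
10 = 1·7 + 3
7 = 2·3 + 1
3 = 3·1 + 0  (stop)
So 107/97 = [1; 9, 1, 2, 3].

[1; 9, 1, 2, 3]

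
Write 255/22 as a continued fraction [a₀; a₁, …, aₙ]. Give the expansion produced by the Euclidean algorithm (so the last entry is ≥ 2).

255 = 11×22 + 13
22 = 1×13 + 9
13 = 1×9 + 4
9 = 2×4 + 1
4 = 4×1 + 0  (stop)
So 255/22 = [11; 1, 1, 2, 4].

[11; 1, 1, 2, 4]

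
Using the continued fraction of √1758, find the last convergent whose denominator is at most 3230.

49266/1175

√1758 = [41; 1, 12, 1, 82, …] (period length 4).
Convergents:
  p_0/q_0 = 41/1
  p_1/q_1 = 42/1
  p_2/q_2 = 545/13
  p_3/q_3 = 587/14
  p_4/q_4 = 48679/1161
  p_5/q_5 = 49266/1175
  p_6/q_6 = 639871/15261
q_5 = 1175 ≤ 3230 < 15261 = q_6, so the answer is 49266/1175.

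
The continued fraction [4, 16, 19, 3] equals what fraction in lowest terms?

3782/931

Using pₖ = aₖpₖ₋₁ + pₖ₋₂ and qₖ = aₖqₖ₋₁ + qₖ₋₂:
  k=0: a=4, p=4, q=1
  k=1: a=16, p=65, q=16
  k=2: a=19, p=1239, q=305
  k=3: a=3, p=3782, q=931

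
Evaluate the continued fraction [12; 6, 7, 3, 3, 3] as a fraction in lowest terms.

17989/1479

Using pₖ = aₖpₖ₋₁ + pₖ₋₂ and qₖ = aₖqₖ₋₁ + qₖ₋₂:
  k=0: a=12, p=12, q=1
  k=1: a=6, p=73, q=6
  k=2: a=7, p=523, q=43
  k=3: a=3, p=1642, q=135
  k=4: a=3, p=5449, q=448
  k=5: a=3, p=17989, q=1479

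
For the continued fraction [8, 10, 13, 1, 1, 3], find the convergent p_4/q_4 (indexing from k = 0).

Using pₖ = aₖpₖ₋₁ + pₖ₋₂, qₖ = aₖqₖ₋₁ + qₖ₋₂ (with p₋₁=1, p₋₂=0, q₋₁=0, q₋₂=1):
  k=0: a=8, p=8, q=1
  k=1: a=10, p=81, q=10
  k=2: a=13, p=1061, q=131
  k=3: a=1, p=1142, q=141
  k=4: a=1, p=2203, q=272

2203/272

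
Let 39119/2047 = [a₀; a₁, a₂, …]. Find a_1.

39119 = 19·2047 + 226   →  a_0 = 19
2047 = 9·226 + 13   →  a_1 = 9

9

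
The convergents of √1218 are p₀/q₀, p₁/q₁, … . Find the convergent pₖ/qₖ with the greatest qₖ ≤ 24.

√1218 = [34; 1, 8, 1, 68, …] (period length 4).
Convergents:
  p_0/q_0 = 34/1
  p_1/q_1 = 35/1
  p_2/q_2 = 314/9
  p_3/q_3 = 349/10
  p_4/q_4 = 24046/689
q_3 = 10 ≤ 24 < 689 = q_4, so the answer is 349/10.

349/10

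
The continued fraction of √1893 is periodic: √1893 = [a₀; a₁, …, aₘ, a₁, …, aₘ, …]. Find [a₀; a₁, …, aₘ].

[43; 1, 1, 28, 1, 1, 86]

a₀ = ⌊√1893⌋ = 43.
With m₀=0, d₀=1 and mₖ₊₁ = dₖaₖ − mₖ, dₖ₊₁ = (n − mₖ₊₁²)/dₖ, aₖ₊₁ = ⌊(a₀+mₖ₊₁)/dₖ₊₁⌋:
  k=1: m=43, d=44, a=1
  k=2: m=1, d=43, a=1
  k=3: m=42, d=3, a=28
  k=4: m=42, d=43, a=1
  k=5: m=1, d=44, a=1
  k=6: m=43, d=1, a=86
d=1 and a=2a₀=86 at k=6, so the next step gives (m, d) = (43, 44) again — its k=1 value — and the period has length 6.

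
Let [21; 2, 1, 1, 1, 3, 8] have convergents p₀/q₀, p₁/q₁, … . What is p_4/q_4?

171/8

Using pₖ = aₖpₖ₋₁ + pₖ₋₂, qₖ = aₖqₖ₋₁ + qₖ₋₂ (with p₋₁=1, p₋₂=0, q₋₁=0, q₋₂=1):
  k=0: a=21, p=21, q=1
  k=1: a=2, p=43, q=2
  k=2: a=1, p=64, q=3
  k=3: a=1, p=107, q=5
  k=4: a=1, p=171, q=8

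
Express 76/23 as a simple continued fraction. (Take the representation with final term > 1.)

[3; 3, 3, 2]

76 = 3*23 + 7
23 = 3*7 + 2
7 = 3*2 + 1
2 = 2*1 + 0  (stop)
So 76/23 = [3; 3, 3, 2].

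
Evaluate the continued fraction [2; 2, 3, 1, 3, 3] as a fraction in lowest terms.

271/111

Using pₖ = aₖpₖ₋₁ + pₖ₋₂ and qₖ = aₖqₖ₋₁ + qₖ₋₂:
  k=0: a=2, p=2, q=1
  k=1: a=2, p=5, q=2
  k=2: a=3, p=17, q=7
  k=3: a=1, p=22, q=9
  k=4: a=3, p=83, q=34
  k=5: a=3, p=271, q=111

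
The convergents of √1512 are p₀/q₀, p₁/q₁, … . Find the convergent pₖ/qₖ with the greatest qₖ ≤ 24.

661/17

√1512 = [38; 1, 7, 1, 1, 1, 7, 1, 76, …] (period length 8).
Convergents:
  p_0/q_0 = 38/1
  p_1/q_1 = 39/1
  p_2/q_2 = 311/8
  p_3/q_3 = 350/9
  p_4/q_4 = 661/17
  p_5/q_5 = 1011/26
q_4 = 17 ≤ 24 < 26 = q_5, so the answer is 661/17.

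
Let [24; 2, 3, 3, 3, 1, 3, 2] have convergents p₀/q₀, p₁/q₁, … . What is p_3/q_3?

Using pₖ = aₖpₖ₋₁ + pₖ₋₂, qₖ = aₖqₖ₋₁ + qₖ₋₂ (with p₋₁=1, p₋₂=0, q₋₁=0, q₋₂=1):
  k=0: a=24, p=24, q=1
  k=1: a=2, p=49, q=2
  k=2: a=3, p=171, q=7
  k=3: a=3, p=562, q=23

562/23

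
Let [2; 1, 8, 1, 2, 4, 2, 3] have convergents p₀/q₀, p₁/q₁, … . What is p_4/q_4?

84/29

Using pₖ = aₖpₖ₋₁ + pₖ₋₂, qₖ = aₖqₖ₋₁ + qₖ₋₂ (with p₋₁=1, p₋₂=0, q₋₁=0, q₋₂=1):
  k=0: a=2, p=2, q=1
  k=1: a=1, p=3, q=1
  k=2: a=8, p=26, q=9
  k=3: a=1, p=29, q=10
  k=4: a=2, p=84, q=29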